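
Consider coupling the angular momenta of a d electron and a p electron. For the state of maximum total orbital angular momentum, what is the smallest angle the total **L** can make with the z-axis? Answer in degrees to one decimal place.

By the triangle rule, |l₁ − l₂| ≤ L ≤ l₁ + l₂.
Allowed values: L = 1, 2, 3.
The maximum is L = 3, with |L_tot| = ℏ√(3·4) = 2√3 ℏ.
The minimum angle with z is arccos(3/√12) ≈ 30.0°.

θ_min ≈ 30.0°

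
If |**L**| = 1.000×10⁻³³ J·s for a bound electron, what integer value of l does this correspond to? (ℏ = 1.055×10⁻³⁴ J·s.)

l = 9

Dividing by ℏ: |L|/ℏ ≈ 9.479.
(|L|/ℏ)² = l(l+1) ≈ 89.85 ⇒ l = 9.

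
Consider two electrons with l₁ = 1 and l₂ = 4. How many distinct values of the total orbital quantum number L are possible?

3

The total orbital quantum number L ranges from |l₁ − l₂| to l₁ + l₂ in integer steps.
Allowed values: L = 3, 4, 5.
That is 3 values.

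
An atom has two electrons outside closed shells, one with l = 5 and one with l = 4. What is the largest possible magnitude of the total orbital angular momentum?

|L_tot|_max = 3√10 ℏ ≈ 9.487ℏ

Angular momentum addition gives L = |l₁ − l₂|, …, l₁ + l₂.
L ∈ {1, 2, 3, 4, 5, 6, 7, 8, 9}.
The largest magnitude corresponds to L = 9: |L_tot| = ℏ√(9·10) = 3√10 ℏ.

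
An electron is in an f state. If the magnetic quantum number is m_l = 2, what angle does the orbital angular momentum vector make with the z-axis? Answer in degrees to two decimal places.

The letter f corresponds to l = 3.
|L|² = l(l+1)ℏ² = 12ℏ², so |L| = 2√3 ℏ.
L_z = m_l ℏ = 2ℏ.
cos θ = L_z/|L| = 2/√12, so θ ≈ 54.74°.

θ ≈ 54.74°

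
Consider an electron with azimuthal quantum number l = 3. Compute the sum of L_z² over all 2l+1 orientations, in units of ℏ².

Σ(L_z)² = 28 ℏ²

m_l ∈ {-3, -2, -1, 0, 1, 2, 3}.
Summing m² from −3 to 3: Σ m_l² = 28.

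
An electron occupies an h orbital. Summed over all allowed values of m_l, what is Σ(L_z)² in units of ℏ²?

For an h orbital, l = 5.
m_l ∈ {-5, -4, -3, -2, -1, 0, 1, 2, 3, 4, 5}.
Summing m² from −5 to 5: Σ m_l² = 110.

Σ(L_z)² = 110 ℏ²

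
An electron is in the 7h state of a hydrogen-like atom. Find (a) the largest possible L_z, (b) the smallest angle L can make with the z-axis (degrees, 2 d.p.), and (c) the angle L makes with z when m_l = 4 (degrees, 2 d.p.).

L_z,max = 5ℏ; θ_min ≈ 24.09°; θ(m_l=4) ≈ 43.09°

7h means n = 7, l = 5.
L_z,max = lℏ = 5ℏ.
cos θ_min = 5/√30, so θ_min ≈ 24.09°.
For m_l = 4: cos θ = 4/√30, θ ≈ 43.09°.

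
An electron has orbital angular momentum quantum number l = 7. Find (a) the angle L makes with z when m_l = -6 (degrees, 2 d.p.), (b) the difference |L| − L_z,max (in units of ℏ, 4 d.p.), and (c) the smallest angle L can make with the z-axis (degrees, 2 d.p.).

θ(m_l=-6) ≈ 143.30°; |L|−L_z,max ≈ 0.4833ℏ; θ_min ≈ 20.70°

For m_l = -6: cos θ = -6/√56, θ ≈ 143.30°.
|L| − L_z,max = (2√14 − 7)ℏ ≈ 0.4833ℏ.
cos θ_min = 7/√56, so θ_min ≈ 20.70°.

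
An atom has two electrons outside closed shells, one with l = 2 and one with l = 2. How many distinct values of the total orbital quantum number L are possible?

5

Angular momentum addition gives L = |l₁ − l₂|, …, l₁ + l₂.
Allowed values: L = 0, 1, 2, 3, 4.
That is 5 values.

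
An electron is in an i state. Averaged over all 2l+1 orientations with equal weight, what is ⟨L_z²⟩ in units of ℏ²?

I corresponds to l = 6.
m_l runs from −6 to 6, i.e. {-6, -5, -4, -3, -2, -1, 0, 1, 2, 3, 4, 5, 6}.
⟨L_z²⟩ = ℏ²·l(l+1)/3 = 14ℏ².

⟨L_z²⟩ = 14 ℏ²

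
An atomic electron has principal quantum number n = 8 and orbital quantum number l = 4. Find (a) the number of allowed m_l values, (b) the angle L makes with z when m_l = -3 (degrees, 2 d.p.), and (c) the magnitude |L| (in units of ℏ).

9 values; θ(m_l=-3) ≈ 132.13°; |L| = 2√5 ℏ ≈ 4.472ℏ

There are 2l+1 = 9 values of m_l.
For m_l = -3: cos θ = -3/√20, θ ≈ 132.13°.
|L| = ℏ√(4·5) = 2√5 ℏ ≈ 4.472ℏ.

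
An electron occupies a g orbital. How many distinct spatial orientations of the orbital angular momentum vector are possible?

9

G corresponds to l = 4.
The number of m_l values is 2l + 1 = 2·4 + 1 = 9.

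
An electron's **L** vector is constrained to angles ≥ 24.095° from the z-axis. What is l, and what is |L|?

l = 5, |L| = √30 ℏ ≈ 5.477ℏ

cos²θ_min = l/(l+1) = 0.8333.
l = cos²θ/sin²θ ≈ 5.
Then |L| = ℏ√(5·6) = √30 ℏ.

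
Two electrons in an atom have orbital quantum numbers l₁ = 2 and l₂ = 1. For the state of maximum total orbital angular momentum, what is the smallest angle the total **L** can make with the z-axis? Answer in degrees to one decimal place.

θ_min ≈ 30.0°

The total orbital quantum number L ranges from |l₁ − l₂| to l₁ + l₂ in integer steps.
L ∈ {1, 2, 3}.
The maximum is L = 3, with |L_tot| = ℏ√(3·4) = 2√3 ℏ.
The minimum angle with z is arccos(3/√12) ≈ 30.0°.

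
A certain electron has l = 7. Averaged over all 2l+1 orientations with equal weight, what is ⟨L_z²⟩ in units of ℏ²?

m_l runs from −7 to 7, i.e. {-7, -6, -5, -4, -3, -2, -1, 0, 1, 2, 3, 4, 5, 6, 7}.
⟨L_z²⟩ = ℏ²·(Σ m_l²)/(2l+1) = ℏ²·280/15 = 18.67ℏ².

⟨L_z²⟩ = 18.67 ℏ²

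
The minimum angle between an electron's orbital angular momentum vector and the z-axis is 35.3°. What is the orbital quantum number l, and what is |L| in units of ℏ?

l = 2, |L| = √6 ℏ ≈ 2.449ℏ

At minimum angle, m_l = l, so cos θ = l/√(l(l+1)); cos²θ = l/(l+1) = 0.6661.
Solving: l = 2.
Then |L| = ℏ√(2·3) = √6 ℏ.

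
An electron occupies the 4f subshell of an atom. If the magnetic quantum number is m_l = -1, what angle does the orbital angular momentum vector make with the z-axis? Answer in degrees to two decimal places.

θ ≈ 106.78°

The 4f subshell has l = 3.
|L| = ℏ√(l(l+1)) = 2√3 ℏ.
L_z = m_l ℏ = −1ℏ.
cos θ = L_z/|L| = -1/√12, so θ ≈ 106.78°.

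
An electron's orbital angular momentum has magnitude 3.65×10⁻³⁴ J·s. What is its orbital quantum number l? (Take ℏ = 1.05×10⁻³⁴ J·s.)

l = 3

|L|/ℏ = (3.65×10⁻³⁴)/(1.05×10⁻³⁴) ≈ 3.476.
l(l+1) ≈ 3.476² ≈ 12.08, so l = 3.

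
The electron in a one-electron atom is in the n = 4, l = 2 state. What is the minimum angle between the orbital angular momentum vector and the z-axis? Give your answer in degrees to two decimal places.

θ_min ≈ 35.26°

|L| = √(l(l+1)) ℏ = √6 ℏ.
The smallest angle corresponds to the largest L_z, i.e. m_l = l = 2, giving L_z = 2ℏ.
cos θ_min = 2/√6, so θ_min ≈ 35.26°.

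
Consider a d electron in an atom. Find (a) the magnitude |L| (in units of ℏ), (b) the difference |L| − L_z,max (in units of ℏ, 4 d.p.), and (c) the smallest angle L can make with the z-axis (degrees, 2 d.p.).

A d state has l = 2.
|L| = ℏ√(2·3) = √6 ℏ ≈ 2.449ℏ.
|L| − L_z,max = (√6 − 2)ℏ ≈ 0.4495ℏ.
cos θ_min = 2/√6, so θ_min ≈ 35.26°.

|L| = √6 ℏ ≈ 2.449ℏ; |L|−L_z,max ≈ 0.4495ℏ; θ_min ≈ 35.26°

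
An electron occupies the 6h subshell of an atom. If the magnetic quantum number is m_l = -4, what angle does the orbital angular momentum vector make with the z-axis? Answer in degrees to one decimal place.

The 6h subshell has l = 5.
|L| = ℏ√(l(l+1)) = √30 ℏ.
L_z = m_l ℏ = −4ℏ.
cos θ = L_z/|L| = -4/√30, so θ ≈ 136.9°.

θ ≈ 136.9°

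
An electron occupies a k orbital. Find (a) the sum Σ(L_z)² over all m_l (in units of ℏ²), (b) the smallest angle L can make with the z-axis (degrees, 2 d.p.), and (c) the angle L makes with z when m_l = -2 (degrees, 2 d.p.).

Σ(L_z)² = 280 ℏ²; θ_min ≈ 20.70°; θ(m_l=-2) ≈ 105.50°

A k state has l = 7.
Σ m_l² = 280, so Σ(L_z)² = 280 ℏ².
cos θ_min = 7/√56, so θ_min ≈ 20.70°.
For m_l = -2: cos θ = -2/√56, θ ≈ 105.50°.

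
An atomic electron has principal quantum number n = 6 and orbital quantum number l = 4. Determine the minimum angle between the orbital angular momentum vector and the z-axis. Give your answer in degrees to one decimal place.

|L| = ℏ√(l(l+1)) = 2√5 ℏ.
The smallest angle corresponds to the largest L_z, i.e. m_l = l = 4, giving L_z = 4ℏ.
cos θ_min = 4/√20, so θ_min ≈ 26.6°.

θ_min ≈ 26.6°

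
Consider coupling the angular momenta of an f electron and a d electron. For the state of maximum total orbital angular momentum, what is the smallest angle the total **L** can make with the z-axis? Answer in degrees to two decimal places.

L runs from |3 − 2| = 1 to 3 + 2 = 5.
L ∈ {1, 2, 3, 4, 5}.
The maximum is L = 5, with |L_tot| = ℏ√(5·6) = √30 ℏ.
The minimum angle with z is arccos(5/√30) ≈ 24.09°.

θ_min ≈ 24.09°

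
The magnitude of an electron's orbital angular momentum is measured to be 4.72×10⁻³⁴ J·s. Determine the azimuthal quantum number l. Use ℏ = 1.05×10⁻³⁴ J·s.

l = 4

|L|/ℏ = (4.72×10⁻³⁴)/(1.05×10⁻³⁴) ≈ 4.495.
Set l(l+1) = 20.21; the integer solution is l = 4.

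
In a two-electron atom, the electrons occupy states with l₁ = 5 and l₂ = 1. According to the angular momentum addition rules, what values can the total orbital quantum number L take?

L = 4, 5, 6

By the triangle rule, |l₁ − l₂| ≤ L ≤ l₁ + l₂.
Allowed values: L = 4, 5, 6.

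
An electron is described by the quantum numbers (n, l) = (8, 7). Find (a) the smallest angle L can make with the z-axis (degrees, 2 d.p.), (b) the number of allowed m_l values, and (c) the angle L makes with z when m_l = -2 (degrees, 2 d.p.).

cos θ_min = 7/√56, so θ_min ≈ 20.70°.
There are 2l+1 = 15 values of m_l.
For m_l = -2: cos θ = -2/√56, θ ≈ 105.50°.

θ_min ≈ 20.70°; 15 values; θ(m_l=-2) ≈ 105.50°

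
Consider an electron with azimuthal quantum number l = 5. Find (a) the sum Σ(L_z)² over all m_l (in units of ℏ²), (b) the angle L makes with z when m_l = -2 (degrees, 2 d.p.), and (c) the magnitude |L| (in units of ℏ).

Σ m_l² = 110, so Σ(L_z)² = 110 ℏ².
For m_l = -2: cos θ = -2/√30, θ ≈ 111.42°.
|L| = ℏ√(5·6) = √30 ℏ ≈ 5.477ℏ.

Σ(L_z)² = 110 ℏ²; θ(m_l=-2) ≈ 111.42°; |L| = √30 ℏ ≈ 5.477ℏ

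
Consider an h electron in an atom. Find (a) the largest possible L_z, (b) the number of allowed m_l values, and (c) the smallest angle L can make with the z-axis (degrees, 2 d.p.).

L_z,max = 5ℏ; 11 values; θ_min ≈ 24.09°

An h state has l = 5.
L_z,max = lℏ = 5ℏ.
There are 2l+1 = 11 values of m_l.
cos θ_min = 5/√30, so θ_min ≈ 24.09°.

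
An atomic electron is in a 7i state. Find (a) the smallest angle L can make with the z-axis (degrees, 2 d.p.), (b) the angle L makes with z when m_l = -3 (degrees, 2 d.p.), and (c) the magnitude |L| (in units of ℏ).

7i means n = 7, l = 6.
cos θ_min = 6/√42, so θ_min ≈ 22.21°.
For m_l = -3: cos θ = -3/√42, θ ≈ 117.58°.
|L| = ℏ√(6·7) = √42 ℏ ≈ 6.481ℏ.

θ_min ≈ 22.21°; θ(m_l=-3) ≈ 117.58°; |L| = √42 ℏ ≈ 6.481ℏ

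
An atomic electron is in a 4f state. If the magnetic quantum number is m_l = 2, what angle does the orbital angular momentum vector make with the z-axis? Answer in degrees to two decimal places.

θ ≈ 54.74°

4f means n = 4, l = 3.
|L| = √(l(l+1)) ℏ = 2√3 ℏ.
L_z = m_l ℏ = 2ℏ.
cos θ = L_z/|L| = 2/√12, so θ ≈ 54.74°.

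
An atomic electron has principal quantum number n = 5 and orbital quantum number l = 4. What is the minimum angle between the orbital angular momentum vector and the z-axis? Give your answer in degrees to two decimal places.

|L| = ℏ√(l(l+1)) = 2√5 ℏ.
The smallest angle corresponds to the largest L_z, i.e. m_l = l = 4, giving L_z = 4ℏ.
cos θ_min = 4/√20, so θ_min ≈ 26.57°.

θ_min ≈ 26.57°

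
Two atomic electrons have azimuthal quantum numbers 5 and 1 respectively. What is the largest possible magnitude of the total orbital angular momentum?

The total orbital quantum number L ranges from |l₁ − l₂| to l₁ + l₂ in integer steps.
Allowed values: L = 4, 5, 6.
The largest magnitude corresponds to L = 6: |L_tot| = ℏ√(6·7) = √42 ℏ.

|L_tot|_max = √42 ℏ ≈ 6.481ℏ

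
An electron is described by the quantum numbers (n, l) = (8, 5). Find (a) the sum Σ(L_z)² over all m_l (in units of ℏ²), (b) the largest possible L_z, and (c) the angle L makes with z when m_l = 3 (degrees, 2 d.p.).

Σ m_l² = 110, so Σ(L_z)² = 110 ℏ².
L_z,max = lℏ = 5ℏ.
For m_l = 3: cos θ = 3/√30, θ ≈ 56.79°.

Σ(L_z)² = 110 ℏ²; L_z,max = 5ℏ; θ(m_l=3) ≈ 56.79°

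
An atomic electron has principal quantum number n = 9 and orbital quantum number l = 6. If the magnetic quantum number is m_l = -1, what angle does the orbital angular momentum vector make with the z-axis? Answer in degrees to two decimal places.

|L| = ℏ√(l(l+1)) = √42 ℏ.
L_z = m_l ℏ = −1ℏ.
cos θ = L_z/|L| = -1/√42, so θ ≈ 98.88°.

θ ≈ 98.88°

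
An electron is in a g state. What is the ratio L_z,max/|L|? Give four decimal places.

L_z,max/|L| = 0.8944

For a g orbital, l = 4.
|L| = 2√5 ℏ ≈ 4.4721ℏ, while L_z,max = lℏ = 4ℏ.
L_z,max/|L| = 4/√20 = 0.8944.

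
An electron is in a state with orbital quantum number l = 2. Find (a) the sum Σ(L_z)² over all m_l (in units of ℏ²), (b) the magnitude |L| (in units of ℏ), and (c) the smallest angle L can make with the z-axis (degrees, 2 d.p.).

Σ m_l² = 10, so Σ(L_z)² = 10 ℏ².
|L| = ℏ√(2·3) = √6 ℏ ≈ 2.449ℏ.
cos θ_min = 2/√6, so θ_min ≈ 35.26°.

Σ(L_z)² = 10 ℏ²; |L| = √6 ℏ ≈ 2.449ℏ; θ_min ≈ 35.26°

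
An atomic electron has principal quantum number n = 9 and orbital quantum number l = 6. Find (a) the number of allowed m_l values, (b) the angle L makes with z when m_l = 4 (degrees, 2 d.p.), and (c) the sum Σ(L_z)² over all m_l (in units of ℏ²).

13 values; θ(m_l=4) ≈ 51.89°; Σ(L_z)² = 182 ℏ²

There are 2l+1 = 13 values of m_l.
For m_l = 4: cos θ = 4/√42, θ ≈ 51.89°.
Σ m_l² = 182, so Σ(L_z)² = 182 ℏ².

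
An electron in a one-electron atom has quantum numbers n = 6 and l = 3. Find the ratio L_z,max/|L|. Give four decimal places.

|L| = 2√3 ℏ ≈ 3.4641ℏ, while L_z,max = lℏ = 3ℏ.
L_z,max/|L| = 3/√12 = 0.8660.

L_z,max/|L| = 0.8660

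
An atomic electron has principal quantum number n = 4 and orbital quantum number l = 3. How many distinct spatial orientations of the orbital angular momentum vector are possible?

The number of m_l values is 2l + 1 = 2·3 + 1 = 7.

7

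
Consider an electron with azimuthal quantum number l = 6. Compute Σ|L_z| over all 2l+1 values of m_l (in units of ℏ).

Σ|L_z| = 42 ℏ

m_l ∈ {-6, -5, -4, -3, -2, -1, 0, 1, 2, 3, 4, 5, 6}.
Σ|m_l| = 2(1+2+…+6) = 42.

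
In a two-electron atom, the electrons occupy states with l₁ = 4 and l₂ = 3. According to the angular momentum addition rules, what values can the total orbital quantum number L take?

L runs from |4 − 3| = 1 to 4 + 3 = 7.
So L can be 1, 2, 3, 4, 5, 6, 7.

L = 1, 2, 3, 4, 5, 6, 7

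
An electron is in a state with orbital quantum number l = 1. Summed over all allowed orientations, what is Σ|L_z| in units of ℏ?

Σ|L_z| = 2 ℏ

m_l runs from −1 to 1, i.e. {-1, 0, 1}.
Σ|m_l| = 2(1+2+…+1) = 2.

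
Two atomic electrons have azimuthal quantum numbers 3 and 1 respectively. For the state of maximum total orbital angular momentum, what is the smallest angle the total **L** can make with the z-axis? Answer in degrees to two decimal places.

Angular momentum addition gives L = |l₁ − l₂|, …, l₁ + l₂.
So L can be 2, 3, 4.
The maximum is L = 4, with |L_tot| = ℏ√(4·5) = 2√5 ℏ.
The minimum angle with z is arccos(4/√20) ≈ 26.57°.

θ_min ≈ 26.57°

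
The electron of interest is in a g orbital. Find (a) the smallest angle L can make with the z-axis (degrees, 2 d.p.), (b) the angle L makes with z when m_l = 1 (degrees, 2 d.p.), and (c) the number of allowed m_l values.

For a g orbital, l = 4.
cos θ_min = 4/√20, so θ_min ≈ 26.57°.
For m_l = 1: cos θ = 1/√20, θ ≈ 77.08°.
There are 2l+1 = 9 values of m_l.

θ_min ≈ 26.57°; θ(m_l=1) ≈ 77.08°; 9 values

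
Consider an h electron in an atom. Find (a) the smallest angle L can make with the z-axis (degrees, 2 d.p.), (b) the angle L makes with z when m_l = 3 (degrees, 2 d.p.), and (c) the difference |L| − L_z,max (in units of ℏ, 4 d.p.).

For an h orbital, l = 5.
cos θ_min = 5/√30, so θ_min ≈ 24.09°.
For m_l = 3: cos θ = 3/√30, θ ≈ 56.79°.
|L| − L_z,max = (√30 − 5)ℏ ≈ 0.4772ℏ.

θ_min ≈ 24.09°; θ(m_l=3) ≈ 56.79°; |L|−L_z,max ≈ 0.4772ℏ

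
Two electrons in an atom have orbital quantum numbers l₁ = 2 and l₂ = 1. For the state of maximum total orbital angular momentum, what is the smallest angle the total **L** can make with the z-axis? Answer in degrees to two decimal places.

θ_min ≈ 30.00°

L runs from |2 − 1| = 1 to 2 + 1 = 3.
So L can be 1, 2, 3.
The maximum is L = 3, with |L_tot| = ℏ√(3·4) = 2√3 ℏ.
The minimum angle with z is arccos(3/√12) ≈ 30.00°.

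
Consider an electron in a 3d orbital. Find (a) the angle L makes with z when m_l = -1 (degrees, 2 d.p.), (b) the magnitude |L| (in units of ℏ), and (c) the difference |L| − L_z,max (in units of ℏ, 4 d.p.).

The 3d subshell has l = 2.
For m_l = -1: cos θ = -1/√6, θ ≈ 114.09°.
|L| = ℏ√(2·3) = √6 ℏ ≈ 2.449ℏ.
|L| − L_z,max = (√6 − 2)ℏ ≈ 0.4495ℏ.

θ(m_l=-1) ≈ 114.09°; |L| = √6 ℏ ≈ 2.449ℏ; |L|−L_z,max ≈ 0.4495ℏ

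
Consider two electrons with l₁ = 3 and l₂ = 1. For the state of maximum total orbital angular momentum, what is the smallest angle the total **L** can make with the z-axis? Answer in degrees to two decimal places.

Angular momentum addition gives L = |l₁ − l₂|, …, l₁ + l₂.
Allowed values: L = 2, 3, 4.
The maximum is L = 4, with |L_tot| = ℏ√(4·5) = 2√5 ℏ.
The minimum angle with z is arccos(4/√20) ≈ 26.57°.

θ_min ≈ 26.57°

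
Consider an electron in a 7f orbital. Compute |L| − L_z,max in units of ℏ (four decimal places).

|L| − L_z,max ≈ 0.4641ℏ

For 7f, l = 3.
|L| = 2√3 ℏ ≈ 3.4641ℏ, while L_z,max = lℏ = 3ℏ.
The difference is (2√3 − 3)ℏ ≈ 0.4641ℏ.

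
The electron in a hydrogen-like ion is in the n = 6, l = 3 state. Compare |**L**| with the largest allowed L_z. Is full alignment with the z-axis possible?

|L| = 2√3 ℏ ≈ 3.4641ℏ, while L_z,max = lℏ = 3ℏ.
Since |L| > L_z,max, the vector can never point exactly along z; the closest it comes is θ_min = arccos(3/√12) ≈ 30.0°.

No: L_z,max = 3ℏ < |L| = 2√3 ℏ ≈ 3.464ℏ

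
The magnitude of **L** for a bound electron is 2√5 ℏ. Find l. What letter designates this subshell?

l = 4 (g orbital)

|L| = ℏ√(l(l+1)), so l(l+1) = 20.
l² + l − 20 = 0 ⇒ l = 4.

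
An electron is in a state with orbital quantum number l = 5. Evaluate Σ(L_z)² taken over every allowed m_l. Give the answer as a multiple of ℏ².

The allowed m_l values are -5, -4, -3, -2, -1, 0, 1, 2, 3, 4, 5.
Summing m² from −5 to 5: Σ m_l² = 110.

Σ(L_z)² = 110 ℏ²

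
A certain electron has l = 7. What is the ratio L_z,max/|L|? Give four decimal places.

L_z,max/|L| = 0.9354

|L| = 2√14 ℏ ≈ 7.4833ℏ, while L_z,max = lℏ = 7ℏ.
L_z,max/|L| = 7/√56 = 0.9354.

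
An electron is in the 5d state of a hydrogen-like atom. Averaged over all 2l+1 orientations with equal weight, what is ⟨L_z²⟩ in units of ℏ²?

For 5d, l = 2.
The allowed m_l values are -2, -1, 0, 1, 2.
⟨L_z²⟩ = ℏ²·(Σ m_l²)/(2l+1) = ℏ²·10/5 = 2ℏ².

⟨L_z²⟩ = 2 ℏ²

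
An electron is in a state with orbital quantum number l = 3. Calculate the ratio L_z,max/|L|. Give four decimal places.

|L| = 2√3 ℏ ≈ 3.4641ℏ, while L_z,max = lℏ = 3ℏ.
L_z,max/|L| = 3/√12 = 0.8660.

L_z,max/|L| = 0.8660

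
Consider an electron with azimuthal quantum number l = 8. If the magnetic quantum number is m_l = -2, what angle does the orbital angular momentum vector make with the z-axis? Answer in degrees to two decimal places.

θ ≈ 103.63°

|L| = ℏ√(l(l+1)) = 6√2 ℏ.
L_z = m_l ℏ = −2ℏ.
cos θ = L_z/|L| = -2/√72, so θ ≈ 103.63°.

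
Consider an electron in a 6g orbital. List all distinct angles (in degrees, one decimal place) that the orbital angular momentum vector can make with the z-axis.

For 6g, l = 4.
|L| = ℏ√(l(l+1)) = 2√5 ℏ.
cos θ = m_l/√20 for each m_l ∈ {-4, -3, -2, -1, 0, 1, 2, 3, 4}.

θ ∈ {26.6°, 47.9°, 63.4°, 77.1°, 90.0°, 102.9°, 116.6°, 132.1°, 153.4°}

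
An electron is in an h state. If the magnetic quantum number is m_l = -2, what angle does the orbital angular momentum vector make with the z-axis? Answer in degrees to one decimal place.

The letter h corresponds to l = 5.
|L|² = l(l+1)ℏ² = 30ℏ², so |L| = √30 ℏ.
L_z = m_l ℏ = −2ℏ.
cos θ = L_z/|L| = -2/√30, so θ ≈ 111.4°.

θ ≈ 111.4°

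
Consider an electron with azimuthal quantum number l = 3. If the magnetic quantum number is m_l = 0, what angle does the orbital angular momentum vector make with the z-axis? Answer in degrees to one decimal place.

θ ≈ 90.0°

|L| = ℏ√(l(l+1)) = 2√3 ℏ.
L_z = m_l ℏ = 0ℏ.
cos θ = L_z/|L| = 0/√12, so θ ≈ 90.0°.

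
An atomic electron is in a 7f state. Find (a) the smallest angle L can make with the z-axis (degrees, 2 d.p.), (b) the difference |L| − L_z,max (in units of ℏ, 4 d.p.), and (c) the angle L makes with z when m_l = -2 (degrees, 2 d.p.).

θ_min ≈ 30.00°; |L|−L_z,max ≈ 0.4641ℏ; θ(m_l=-2) ≈ 125.26°

7f means n = 7, l = 3.
cos θ_min = 3/√12, so θ_min ≈ 30.00°.
|L| − L_z,max = (2√3 − 3)ℏ ≈ 0.4641ℏ.
For m_l = -2: cos θ = -2/√12, θ ≈ 125.26°.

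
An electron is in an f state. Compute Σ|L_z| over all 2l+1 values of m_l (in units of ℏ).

An f state has l = 3.
m_l ∈ {-3, -2, -1, 0, 1, 2, 3}.
Σ|m_l| = 2(1+2+…+3) = 12.

Σ|L_z| = 12 ℏ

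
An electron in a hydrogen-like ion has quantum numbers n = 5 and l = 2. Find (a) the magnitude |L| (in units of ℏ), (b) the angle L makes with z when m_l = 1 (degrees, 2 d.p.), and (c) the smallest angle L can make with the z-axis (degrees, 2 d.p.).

|L| = √6 ℏ ≈ 2.449ℏ; θ(m_l=1) ≈ 65.91°; θ_min ≈ 35.26°

|L| = ℏ√(2·3) = √6 ℏ ≈ 2.449ℏ.
For m_l = 1: cos θ = 1/√6, θ ≈ 65.91°.
cos θ_min = 2/√6, so θ_min ≈ 35.26°.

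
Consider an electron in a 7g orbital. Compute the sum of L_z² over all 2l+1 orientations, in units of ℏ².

Σ(L_z)² = 60 ℏ²

The 7g subshell has l = 4.
m_l runs from −4 to 4, i.e. {-4, -3, -2, -1, 0, 1, 2, 3, 4}.
Σ m_l² = l(l+1)(2l+1)/3 = 4·5·9/3 = 60.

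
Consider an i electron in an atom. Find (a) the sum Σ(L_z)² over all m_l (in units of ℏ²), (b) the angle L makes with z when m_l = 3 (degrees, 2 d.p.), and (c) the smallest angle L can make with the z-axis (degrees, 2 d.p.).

For an i orbital, l = 6.
Σ m_l² = 182, so Σ(L_z)² = 182 ℏ².
For m_l = 3: cos θ = 3/√42, θ ≈ 62.42°.
cos θ_min = 6/√42, so θ_min ≈ 22.21°.

Σ(L_z)² = 182 ℏ²; θ(m_l=3) ≈ 62.42°; θ_min ≈ 22.21°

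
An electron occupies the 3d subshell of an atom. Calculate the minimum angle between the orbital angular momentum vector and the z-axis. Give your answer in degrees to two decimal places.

3d means n = 3, l = 2.
|L| = ℏ√(l(l+1)) = √6 ℏ.
The smallest angle corresponds to the largest L_z, i.e. m_l = l = 2, giving L_z = 2ℏ.
cos θ_min = 2/√6, so θ_min ≈ 35.26°.

θ_min ≈ 35.26°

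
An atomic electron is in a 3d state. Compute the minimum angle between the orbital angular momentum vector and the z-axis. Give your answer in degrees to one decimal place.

θ_min ≈ 35.3°

The 3d subshell has l = 2.
|L|² = l(l+1)ℏ² = 6ℏ², so |L| = √6 ℏ.
The smallest angle corresponds to the largest L_z, i.e. m_l = l = 2, giving L_z = 2ℏ.
cos θ_min = 2/√6, so θ_min ≈ 35.3°.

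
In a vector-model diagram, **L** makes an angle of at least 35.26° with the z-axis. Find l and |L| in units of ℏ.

cos θ_min = l/√(l(l+1)) = √(l/(l+1)), so l/(l+1) = cos²(35.26°) = 0.6667.
l = cos²θ/sin²θ ≈ 2.
Then |L| = ℏ√(2·3) = √6 ℏ.

l = 2, |L| = √6 ℏ ≈ 2.449ℏ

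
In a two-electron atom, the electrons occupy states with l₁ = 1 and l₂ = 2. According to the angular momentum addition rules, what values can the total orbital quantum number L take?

L = 1, 2, 3

L runs from |1 − 2| = 1 to 1 + 2 = 3.
So L can be 1, 2, 3.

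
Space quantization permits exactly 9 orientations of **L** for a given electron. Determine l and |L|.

9 = 2l + 1, so l = (9−1)/2 = 4.
|L| = ℏ√(l(l+1)) = ℏ√(4·5) = 2√5 ℏ.

l = 4, |L| = 2√5 ℏ ≈ 4.472ℏ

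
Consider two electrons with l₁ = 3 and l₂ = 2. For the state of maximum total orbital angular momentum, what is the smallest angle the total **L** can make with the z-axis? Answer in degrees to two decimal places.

θ_min ≈ 24.09°

By the triangle rule, |l₁ − l₂| ≤ L ≤ l₁ + l₂.
L ∈ {1, 2, 3, 4, 5}.
The maximum is L = 5, with |L_tot| = ℏ√(5·6) = √30 ℏ.
The minimum angle with z is arccos(5/√30) ≈ 24.09°.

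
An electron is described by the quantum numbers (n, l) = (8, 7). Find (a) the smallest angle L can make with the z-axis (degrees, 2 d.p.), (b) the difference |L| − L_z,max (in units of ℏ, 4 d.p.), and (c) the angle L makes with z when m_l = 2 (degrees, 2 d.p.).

cos θ_min = 7/√56, so θ_min ≈ 20.70°.
|L| − L_z,max = (2√14 − 7)ℏ ≈ 0.4833ℏ.
For m_l = 2: cos θ = 2/√56, θ ≈ 74.50°.

θ_min ≈ 20.70°; |L|−L_z,max ≈ 0.4833ℏ; θ(m_l=2) ≈ 74.50°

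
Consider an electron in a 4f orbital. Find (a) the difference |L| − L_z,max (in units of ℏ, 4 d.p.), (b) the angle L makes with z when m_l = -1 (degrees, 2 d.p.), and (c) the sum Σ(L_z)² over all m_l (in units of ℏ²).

|L|−L_z,max ≈ 0.4641ℏ; θ(m_l=-1) ≈ 106.78°; Σ(L_z)² = 28 ℏ²

For 4f, l = 3.
|L| − L_z,max = (2√3 − 3)ℏ ≈ 0.4641ℏ.
For m_l = -1: cos θ = -1/√12, θ ≈ 106.78°.
Σ m_l² = 28, so Σ(L_z)² = 28 ℏ².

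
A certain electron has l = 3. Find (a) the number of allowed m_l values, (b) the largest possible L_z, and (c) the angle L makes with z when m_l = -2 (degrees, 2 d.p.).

There are 2l+1 = 7 values of m_l.
L_z,max = lℏ = 3ℏ.
For m_l = -2: cos θ = -2/√12, θ ≈ 125.26°.

7 values; L_z,max = 3ℏ; θ(m_l=-2) ≈ 125.26°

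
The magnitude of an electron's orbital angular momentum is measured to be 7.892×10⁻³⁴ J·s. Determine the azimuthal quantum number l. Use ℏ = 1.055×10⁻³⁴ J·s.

Dividing by ℏ: |L|/ℏ ≈ 7.481.
(|L|/ℏ)² = l(l+1) ≈ 55.96 ⇒ l = 7.

l = 7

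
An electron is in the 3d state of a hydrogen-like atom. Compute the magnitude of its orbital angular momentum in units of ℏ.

|L| = √6 ℏ ≈ 2.449ℏ

For 3d, l = 2.
|L| = ℏ√(l(l+1)) = ℏ√(2·3) = √6 ℏ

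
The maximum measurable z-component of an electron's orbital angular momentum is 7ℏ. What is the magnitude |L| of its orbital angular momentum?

The maximum L_z equals lℏ, giving l = 7.
|L| = ℏ√(l(l+1)) = 2√14 ℏ.

|L| = 2√14 ℏ ≈ 7.483ℏ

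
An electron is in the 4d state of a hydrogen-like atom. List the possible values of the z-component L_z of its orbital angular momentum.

For 4d, l = 2.
L_z = m_l ℏ with m_l ranging from −l to +l in integer steps.
For l = 2: m_l ∈ {-2, -1, 0, 1, 2}.

L_z ∈ {−2ℏ, −ℏ, 0, ℏ, 2ℏ}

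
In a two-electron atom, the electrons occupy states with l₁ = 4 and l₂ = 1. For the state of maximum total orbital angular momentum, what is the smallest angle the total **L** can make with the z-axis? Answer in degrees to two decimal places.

θ_min ≈ 24.09°

By the triangle rule, |l₁ − l₂| ≤ L ≤ l₁ + l₂.
Allowed values: L = 3, 4, 5.
The maximum is L = 5, with |L_tot| = ℏ√(5·6) = √30 ℏ.
The minimum angle with z is arccos(5/√30) ≈ 24.09°.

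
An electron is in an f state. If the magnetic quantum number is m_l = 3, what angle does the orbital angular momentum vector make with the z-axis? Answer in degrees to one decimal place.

θ ≈ 30.0°

An f state has l = 3.
|L| = ℏ√(l(l+1)) = 2√3 ℏ.
L_z = m_l ℏ = 3ℏ.
cos θ = L_z/|L| = 3/√12, so θ ≈ 30.0°.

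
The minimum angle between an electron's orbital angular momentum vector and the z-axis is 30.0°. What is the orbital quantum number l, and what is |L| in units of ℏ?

cos²θ_min = l/(l+1) = 0.7500.
l = cos²θ/sin²θ ≈ 3.
Then |L| = ℏ√(3·4) = 2√3 ℏ.

l = 3, |L| = 2√3 ℏ ≈ 3.464ℏ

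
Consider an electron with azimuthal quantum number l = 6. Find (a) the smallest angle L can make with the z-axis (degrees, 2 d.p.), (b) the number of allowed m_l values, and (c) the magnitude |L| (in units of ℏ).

θ_min ≈ 22.21°; 13 values; |L| = √42 ℏ ≈ 6.481ℏ

cos θ_min = 6/√42, so θ_min ≈ 22.21°.
There are 2l+1 = 13 values of m_l.
|L| = ℏ√(6·7) = √42 ℏ ≈ 6.481ℏ.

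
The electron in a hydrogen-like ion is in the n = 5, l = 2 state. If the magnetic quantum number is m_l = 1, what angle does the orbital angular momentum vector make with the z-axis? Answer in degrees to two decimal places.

|L| = √(l(l+1)) ℏ = √6 ℏ.
L_z = m_l ℏ = 1ℏ.
cos θ = L_z/|L| = 1/√6, so θ ≈ 65.91°.

θ ≈ 65.91°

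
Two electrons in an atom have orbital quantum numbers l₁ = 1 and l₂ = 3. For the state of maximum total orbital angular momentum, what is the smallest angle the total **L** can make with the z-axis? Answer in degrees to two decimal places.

Angular momentum addition gives L = |l₁ − l₂|, …, l₁ + l₂.
L ∈ {2, 3, 4}.
The maximum is L = 4, with |L_tot| = ℏ√(4·5) = 2√5 ℏ.
The minimum angle with z is arccos(4/√20) ≈ 26.57°.

θ_min ≈ 26.57°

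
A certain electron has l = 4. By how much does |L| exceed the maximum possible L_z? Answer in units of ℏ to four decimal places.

|L| = 2√5 ℏ ≈ 4.4721ℏ, while L_z,max = lℏ = 4ℏ.
The difference is (2√5 − 4)ℏ ≈ 0.4721ℏ.

|L| − L_z,max ≈ 0.4721ℏ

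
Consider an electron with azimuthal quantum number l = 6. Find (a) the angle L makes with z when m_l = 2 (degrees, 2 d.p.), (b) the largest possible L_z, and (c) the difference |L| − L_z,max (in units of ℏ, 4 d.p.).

For m_l = 2: cos θ = 2/√42, θ ≈ 72.02°.
L_z,max = lℏ = 6ℏ.
|L| − L_z,max = (√42 − 6)ℏ ≈ 0.4807ℏ.

θ(m_l=2) ≈ 72.02°; L_z,max = 6ℏ; |L|−L_z,max ≈ 0.4807ℏ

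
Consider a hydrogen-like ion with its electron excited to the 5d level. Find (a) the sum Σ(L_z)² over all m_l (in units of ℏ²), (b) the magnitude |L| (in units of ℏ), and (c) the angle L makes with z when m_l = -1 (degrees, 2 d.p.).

The 5d level has l = 2.
Σ m_l² = 10, so Σ(L_z)² = 10 ℏ².
|L| = ℏ√(2·3) = √6 ℏ ≈ 2.449ℏ.
For m_l = -1: cos θ = -1/√6, θ ≈ 114.09°.

Σ(L_z)² = 10 ℏ²; |L| = √6 ℏ ≈ 2.449ℏ; θ(m_l=-1) ≈ 114.09°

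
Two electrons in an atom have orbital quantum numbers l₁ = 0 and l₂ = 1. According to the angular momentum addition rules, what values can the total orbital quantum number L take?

Angular momentum addition gives L = |l₁ − l₂|, …, l₁ + l₂.
So L can be 1.

L = 1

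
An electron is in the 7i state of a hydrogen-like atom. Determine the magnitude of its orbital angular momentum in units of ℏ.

For 7i, l = 6.
|L| = ℏ√(l(l+1)) = ℏ√(6·7) = √42 ℏ

|L| = √42 ℏ ≈ 6.481ℏ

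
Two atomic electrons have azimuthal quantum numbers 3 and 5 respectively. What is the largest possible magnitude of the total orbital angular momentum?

|L_tot|_max = 6√2 ℏ ≈ 8.485ℏ

L runs from |3 − 5| = 2 to 3 + 5 = 8.
So L can be 2, 3, 4, 5, 6, 7, 8.
The largest magnitude corresponds to L = 8: |L_tot| = ℏ√(8·9) = 6√2 ℏ.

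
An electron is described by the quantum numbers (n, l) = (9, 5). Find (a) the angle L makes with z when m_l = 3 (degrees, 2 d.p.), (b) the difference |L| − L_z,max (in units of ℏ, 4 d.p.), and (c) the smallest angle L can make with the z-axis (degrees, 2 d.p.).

For m_l = 3: cos θ = 3/√30, θ ≈ 56.79°.
|L| − L_z,max = (√30 − 5)ℏ ≈ 0.4772ℏ.
cos θ_min = 5/√30, so θ_min ≈ 24.09°.

θ(m_l=3) ≈ 56.79°; |L|−L_z,max ≈ 0.4772ℏ; θ_min ≈ 24.09°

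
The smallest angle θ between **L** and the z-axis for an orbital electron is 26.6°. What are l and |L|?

At minimum angle, m_l = l, so cos θ = l/√(l(l+1)); cos²θ = l/(l+1) = 0.7995.
Thus l = 0.7995/(1 − 0.7995) ≈ 4.
Then |L| = ℏ√(4·5) = 2√5 ℏ.

l = 4, |L| = 2√5 ℏ ≈ 4.472ℏ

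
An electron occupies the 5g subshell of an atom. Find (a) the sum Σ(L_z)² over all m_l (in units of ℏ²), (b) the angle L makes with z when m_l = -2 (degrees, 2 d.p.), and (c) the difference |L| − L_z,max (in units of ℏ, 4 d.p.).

The 5g subshell has l = 4.
Σ m_l² = 60, so Σ(L_z)² = 60 ℏ².
For m_l = -2: cos θ = -2/√20, θ ≈ 116.57°.
|L| − L_z,max = (2√5 − 4)ℏ ≈ 0.4721ℏ.

Σ(L_z)² = 60 ℏ²; θ(m_l=-2) ≈ 116.57°; |L|−L_z,max ≈ 0.4721ℏ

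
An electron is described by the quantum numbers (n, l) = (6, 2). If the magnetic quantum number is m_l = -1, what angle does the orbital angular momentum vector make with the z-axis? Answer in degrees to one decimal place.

|L|² = l(l+1)ℏ² = 6ℏ², so |L| = √6 ℏ.
L_z = m_l ℏ = −1ℏ.
cos θ = L_z/|L| = -1/√6, so θ ≈ 114.1°.

θ ≈ 114.1°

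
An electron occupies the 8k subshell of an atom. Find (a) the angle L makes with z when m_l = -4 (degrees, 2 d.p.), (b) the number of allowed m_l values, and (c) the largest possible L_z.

8k means n = 8, l = 7.
For m_l = -4: cos θ = -4/√56, θ ≈ 122.31°.
There are 2l+1 = 15 values of m_l.
L_z,max = lℏ = 7ℏ.

θ(m_l=-4) ≈ 122.31°; 15 values; L_z,max = 7ℏ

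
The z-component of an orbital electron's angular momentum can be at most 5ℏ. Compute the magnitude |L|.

The maximum L_z equals lℏ, giving l = 5.
|L| = √(l(l+1)) ℏ = √30 ℏ.

|L| = √30 ℏ ≈ 5.477ℏ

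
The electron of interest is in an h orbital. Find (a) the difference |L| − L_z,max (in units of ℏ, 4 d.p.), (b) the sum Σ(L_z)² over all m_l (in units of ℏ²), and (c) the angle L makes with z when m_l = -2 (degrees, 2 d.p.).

The letter h corresponds to l = 5.
|L| − L_z,max = (√30 − 5)ℏ ≈ 0.4772ℏ.
Σ m_l² = 110, so Σ(L_z)² = 110 ℏ².
For m_l = -2: cos θ = -2/√30, θ ≈ 111.42°.

|L|−L_z,max ≈ 0.4772ℏ; Σ(L_z)² = 110 ℏ²; θ(m_l=-2) ≈ 111.42°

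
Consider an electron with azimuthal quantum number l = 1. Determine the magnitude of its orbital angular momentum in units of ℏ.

|L| = √2 ℏ ≈ 1.414ℏ

|L| = ℏ√(l(l+1)) = ℏ√(1·2) = √2 ℏ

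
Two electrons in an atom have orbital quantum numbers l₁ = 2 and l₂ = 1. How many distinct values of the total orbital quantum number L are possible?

L runs from |2 − 1| = 1 to 2 + 1 = 3.
Allowed values: L = 1, 2, 3.
That is 3 values.

3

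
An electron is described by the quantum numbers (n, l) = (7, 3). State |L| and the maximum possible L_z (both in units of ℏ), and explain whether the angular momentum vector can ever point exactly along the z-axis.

|L| = 2√3 ℏ ≈ 3.4641ℏ, while L_z,max = lℏ = 3ℏ.
Since |L| > L_z,max, the vector can never point exactly along z; the closest it comes is θ_min = arccos(3/√12) ≈ 30.0°.

No: L_z,max = 3ℏ < |L| = 2√3 ℏ ≈ 3.464ℏ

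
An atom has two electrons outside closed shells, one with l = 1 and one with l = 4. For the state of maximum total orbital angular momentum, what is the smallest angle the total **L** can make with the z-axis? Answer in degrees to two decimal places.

The total orbital quantum number L ranges from |l₁ − l₂| to l₁ + l₂ in integer steps.
So L can be 3, 4, 5.
The maximum is L = 5, with |L_tot| = ℏ√(5·6) = √30 ℏ.
The minimum angle with z is arccos(5/√30) ≈ 24.09°.

θ_min ≈ 24.09°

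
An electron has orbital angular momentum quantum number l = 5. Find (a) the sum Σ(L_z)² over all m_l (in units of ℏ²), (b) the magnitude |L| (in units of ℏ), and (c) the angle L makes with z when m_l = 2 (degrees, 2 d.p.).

Σ m_l² = 110, so Σ(L_z)² = 110 ℏ².
|L| = ℏ√(5·6) = √30 ℏ ≈ 5.477ℏ.
For m_l = 2: cos θ = 2/√30, θ ≈ 68.58°.

Σ(L_z)² = 110 ℏ²; |L| = √30 ℏ ≈ 5.477ℏ; θ(m_l=2) ≈ 68.58°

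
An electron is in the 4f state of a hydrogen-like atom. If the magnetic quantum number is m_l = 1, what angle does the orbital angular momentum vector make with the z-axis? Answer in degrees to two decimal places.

θ ≈ 73.22°

4f means n = 4, l = 3.
|L| = ℏ√(l(l+1)) = 2√3 ℏ.
L_z = m_l ℏ = 1ℏ.
cos θ = L_z/|L| = 1/√12, so θ ≈ 73.22°.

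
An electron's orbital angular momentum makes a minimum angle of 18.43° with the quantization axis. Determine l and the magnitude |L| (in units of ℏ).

l = 9, |L| = 3√10 ℏ ≈ 9.487ℏ

cos θ_min = l/√(l(l+1)) = √(l/(l+1)), so l/(l+1) = cos²(18.43°) = 0.9001.
Solving: l = 9.
Then |L| = ℏ√(9·10) = 3√10 ℏ.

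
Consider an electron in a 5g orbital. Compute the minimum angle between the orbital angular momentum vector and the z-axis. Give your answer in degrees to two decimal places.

For 5g, l = 4.
|L|² = l(l+1)ℏ² = 20ℏ², so |L| = 2√5 ℏ.
The smallest angle corresponds to the largest L_z, i.e. m_l = l = 4, giving L_z = 4ℏ.
cos θ_min = 4/√20, so θ_min ≈ 26.57°.

θ_min ≈ 26.57°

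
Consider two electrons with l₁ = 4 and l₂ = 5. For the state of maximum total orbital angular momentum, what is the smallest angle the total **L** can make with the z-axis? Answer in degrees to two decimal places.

θ_min ≈ 18.43°

By the triangle rule, |l₁ − l₂| ≤ L ≤ l₁ + l₂.
So L can be 1, 2, 3, 4, 5, 6, 7, 8, 9.
The maximum is L = 9, with |L_tot| = ℏ√(9·10) = 3√10 ℏ.
The minimum angle with z is arccos(9/√90) ≈ 18.43°.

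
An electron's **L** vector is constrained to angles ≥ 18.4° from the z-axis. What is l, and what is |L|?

At minimum angle, m_l = l, so cos θ = l/√(l(l+1)); cos²θ = l/(l+1) = 0.9004.
l = cos²θ/sin²θ ≈ 9.
Then |L| = ℏ√(9·10) = 3√10 ℏ.

l = 9, |L| = 3√10 ℏ ≈ 9.487ℏ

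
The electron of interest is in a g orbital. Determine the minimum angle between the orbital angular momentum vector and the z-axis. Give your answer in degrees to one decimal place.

θ_min ≈ 26.6°

For a g orbital, l = 4.
|L| = ℏ√(l(l+1)) = 2√5 ℏ.
The smallest angle corresponds to the largest L_z, i.e. m_l = l = 4, giving L_z = 4ℏ.
cos θ_min = 4/√20, so θ_min ≈ 26.6°.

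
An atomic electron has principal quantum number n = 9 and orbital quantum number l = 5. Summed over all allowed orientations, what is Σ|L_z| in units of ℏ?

Σ|L_z| = 30 ℏ

m_l runs from −5 to 5, i.e. {-5, -4, -3, -2, -1, 0, 1, 2, 3, 4, 5}.
Σ|m_l| = 2(1+2+…+5) = 30.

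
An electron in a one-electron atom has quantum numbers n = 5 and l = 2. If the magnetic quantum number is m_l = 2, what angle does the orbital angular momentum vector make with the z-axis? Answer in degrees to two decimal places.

|L|² = l(l+1)ℏ² = 6ℏ², so |L| = √6 ℏ.
L_z = m_l ℏ = 2ℏ.
cos θ = L_z/|L| = 2/√6, so θ ≈ 35.26°.

θ ≈ 35.26°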